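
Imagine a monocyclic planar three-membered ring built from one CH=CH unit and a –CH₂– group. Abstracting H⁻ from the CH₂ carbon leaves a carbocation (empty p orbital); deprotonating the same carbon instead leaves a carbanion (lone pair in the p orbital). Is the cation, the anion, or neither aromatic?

In either ion the ring is fully conjugated: every atom, including the new sp² carbon, supplies a p orbital.
Cation: 1 × 2 + 0 = 2 π electrons → 4(0)+2, aromatic.
Anion: 1 × 2 + 2 = 4 π electrons → 4(1), antiaromatic.

The cation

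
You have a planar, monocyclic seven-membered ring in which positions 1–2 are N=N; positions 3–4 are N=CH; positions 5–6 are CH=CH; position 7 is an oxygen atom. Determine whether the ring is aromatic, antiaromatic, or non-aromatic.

Check conjugation: every atom in a ring double bond is sp² and brings one electron to the p orbital; the doubly-bonded nitrogens are pyridine-type — their lone pairs lie in the ring plane, leaving one electron in the p orbital; the oxygen donates one lone pair from its p orbital — every position has a p orbital, so the cyclic π system is continuous.
Adding the contributions, 3 × 2 = 6 from the double-bond units + 2 from the O atom = 8.
8 = 4(2); a planar, fully conjugated 4n system is antiaromatic.

Antiaromatic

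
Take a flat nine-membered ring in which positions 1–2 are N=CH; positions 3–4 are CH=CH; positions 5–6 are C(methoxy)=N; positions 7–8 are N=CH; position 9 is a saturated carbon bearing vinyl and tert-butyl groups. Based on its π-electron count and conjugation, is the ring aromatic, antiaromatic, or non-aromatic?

Non-aromatic

At the C(vinyl)(tert-butyl) position, that saturated carbon is sp³ and has no p orbital in the ring π system; the ring's p-orbital overlap is broken there.
Hückel's rule only applies to fully conjugated rings, so this one is simply non-aromatic.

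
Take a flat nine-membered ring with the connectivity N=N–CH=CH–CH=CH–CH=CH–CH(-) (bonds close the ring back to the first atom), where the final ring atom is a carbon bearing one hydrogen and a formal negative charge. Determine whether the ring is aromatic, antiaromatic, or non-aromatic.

Aromatic

Check conjugation: the double-bond atoms are sp², each contributing one p electron; each =N– nitrogen is pyridine-type (lone pair in the sp² plane, one electron in the p orbital); the carbanion's lone pair occupies the p orbital — every position has a p orbital, so the cyclic π system is continuous.
Tallying contributions gives 4 × 2 = 8 from the double-bond units + 2 from the CH(-) atom = 10.
That gives a 4n+2 count (10, n = 2).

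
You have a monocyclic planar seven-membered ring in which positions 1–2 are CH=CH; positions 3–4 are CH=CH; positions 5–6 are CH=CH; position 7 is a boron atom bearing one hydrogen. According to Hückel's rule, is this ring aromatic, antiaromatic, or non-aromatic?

Aromatic

The p orbitals form a continuous loop: the double-bond atoms are sp², each contributing one p electron; the boron has an empty p orbital. The ring is fully conjugated.
Tallying contributions gives 3 × 2 = 6 from the double-bond units + 0 from the BH atom = 6.
6 = 4(1) + 2, which satisfies Hückel's 4n+2 rule.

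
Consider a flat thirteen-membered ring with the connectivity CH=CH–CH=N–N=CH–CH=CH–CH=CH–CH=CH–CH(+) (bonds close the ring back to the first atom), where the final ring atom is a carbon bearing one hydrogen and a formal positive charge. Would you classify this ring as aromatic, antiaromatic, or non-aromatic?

Check conjugation: each doubly-bonded ring atom is sp² with one p-orbital electron; each sp² =N– keeps its lone pair in-plane and puts one electron into the π system; the carbocation has an empty p orbital — every position has a p orbital, so the cyclic π system is continuous.
Adding the contributions, 6 × 2 = 12 from the double-bond units + 0 from the CH(+) atom = 12.
A 4n π count (12, n = 3) in a planar conjugated ring means antiaromatic.

Antiaromatic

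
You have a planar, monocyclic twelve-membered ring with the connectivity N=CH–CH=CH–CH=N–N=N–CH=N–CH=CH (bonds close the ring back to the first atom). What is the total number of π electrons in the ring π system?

12

Every ring atom contributes a p orbital perpendicular to the ring (the double-bond atoms are sp², each contributing one p electron; the doubly-bonded nitrogens are pyridine-type — their lone pairs lie in the ring plane, leaving one electron in the p orbital), so the π system is cyclic and fully conjugated.
Tallying contributions gives 6 × 2 = 12 from the 6 double-bond units.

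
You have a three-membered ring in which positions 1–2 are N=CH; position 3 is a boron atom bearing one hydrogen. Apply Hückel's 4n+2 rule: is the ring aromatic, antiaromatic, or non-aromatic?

Aromatic

The p orbitals form a continuous loop: the double-bond atoms are sp², each contributing one p electron; each =N– nitrogen is pyridine-type (lone pair in the sp² plane, one electron in the p orbital); the boron has an empty p orbital. The ring is fully conjugated.
Adding the contributions, 1 × 2 = 2 from the double-bond unit + 0 from the BH atom = 2.
2 = 4(0) + 2, which satisfies Hückel's 4n+2 rule.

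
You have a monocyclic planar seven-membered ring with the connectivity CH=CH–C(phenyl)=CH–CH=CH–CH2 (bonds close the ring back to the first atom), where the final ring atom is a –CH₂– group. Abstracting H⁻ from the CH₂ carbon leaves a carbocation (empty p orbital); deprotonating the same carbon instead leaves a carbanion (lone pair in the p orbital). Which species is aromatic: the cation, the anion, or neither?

The cation

Once that carbon is sp², every ring atom has a p orbital and both ions are fully conjugated.
Cation: 3 × 2 + 0 = 6 π electrons → 4(1)+2, aromatic.
Anion: 3 × 2 + 2 = 8 π electrons → 4(2), antiaromatic.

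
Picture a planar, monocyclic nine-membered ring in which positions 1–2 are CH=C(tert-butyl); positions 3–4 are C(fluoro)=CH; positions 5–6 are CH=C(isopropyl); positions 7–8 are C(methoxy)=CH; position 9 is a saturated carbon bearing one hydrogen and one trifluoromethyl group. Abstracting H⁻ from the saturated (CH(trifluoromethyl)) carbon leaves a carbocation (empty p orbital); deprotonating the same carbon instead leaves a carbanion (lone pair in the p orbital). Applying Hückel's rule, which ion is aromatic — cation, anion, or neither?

The anion

Both ions have a continuous loop of p orbitals — each ring atom is sp².
Cation: 4 × 2 + 0 = 8 π electrons → 4(2), antiaromatic.
Anion: 4 × 2 + 2 = 10 π electrons → 4(2)+2, aromatic.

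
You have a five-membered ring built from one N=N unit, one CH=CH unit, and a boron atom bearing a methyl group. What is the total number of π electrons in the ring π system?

All ring atoms are sp² and supply a p orbital to the ring (every atom in a ring double bond is sp² and brings one electron to the p orbital; the doubly-bonded nitrogens are pyridine-type — their lone pairs lie in the ring plane, leaving one electron in the p orbital; the boron has an empty p orbital); the conjugation is uninterrupted.
Counting π electrons: 2 × 2 = 4 from the double-bond units + 0 from the B(methyl) atom = 4.

4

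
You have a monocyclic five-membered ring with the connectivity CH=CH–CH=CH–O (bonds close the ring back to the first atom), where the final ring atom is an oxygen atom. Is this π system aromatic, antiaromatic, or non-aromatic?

Aromatic

The p orbitals form a continuous loop: each doubly-bonded ring atom is sp² with one p-orbital electron; the oxygen donates one lone pair from its p orbital. The ring is fully conjugated.
Tallying contributions gives 2 × 2 = 4 from the double-bond units + 2 from the O atom = 6.
With 6 π electrons (n = 1), the Hückel 4n+2 condition holds.
(This ring is furan.)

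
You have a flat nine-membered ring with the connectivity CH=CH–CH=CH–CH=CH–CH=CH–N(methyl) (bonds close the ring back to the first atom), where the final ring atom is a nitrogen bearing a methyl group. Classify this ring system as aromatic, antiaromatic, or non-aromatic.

All ring atoms are sp² and supply a p orbital to the ring (every atom in a ring double bond is sp² and brings one electron to the p orbital; the pyrrole-type nitrogen donates its lone pair from the p orbital); the conjugation is uninterrupted.
Tallying contributions gives 4 × 2 = 8 from the double-bond units + 2 from the N(methyl) atom = 10.
With 10 π electrons (n = 2), the Hückel 4n+2 condition holds.

Aromatic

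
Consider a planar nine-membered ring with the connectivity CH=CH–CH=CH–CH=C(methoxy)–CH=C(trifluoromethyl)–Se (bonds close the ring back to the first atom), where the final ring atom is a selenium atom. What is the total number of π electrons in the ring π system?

Check conjugation: every atom in a ring double bond is sp² and brings one electron to the p orbital; the selenium donates one lone pair from its p orbital — every position has a p orbital, so the cyclic π system is continuous.
Counting π electrons: 4 × 2 = 8 from the double-bond units + 2 from the Se atom = 10.

10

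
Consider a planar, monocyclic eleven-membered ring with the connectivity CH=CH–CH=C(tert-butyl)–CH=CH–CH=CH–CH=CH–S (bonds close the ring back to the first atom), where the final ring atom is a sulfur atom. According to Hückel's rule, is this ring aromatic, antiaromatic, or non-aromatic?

The p orbitals form a continuous loop: the double-bond atoms are sp², each contributing one p electron; the sulfur donates one lone pair from its p orbital. The ring is fully conjugated.
Counting π electrons: 5 × 2 = 10 from the double-bond units + 2 from the S atom = 12.
12 is a 4n count (n = 3), so the planar conjugated ring is antiaromatic.

Antiaromatic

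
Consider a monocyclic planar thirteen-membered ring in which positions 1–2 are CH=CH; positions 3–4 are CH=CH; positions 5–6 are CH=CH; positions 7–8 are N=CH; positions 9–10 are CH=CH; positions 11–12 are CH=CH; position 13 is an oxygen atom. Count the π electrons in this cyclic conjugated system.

14

Every ring atom contributes a p orbital perpendicular to the ring (the double-bond atoms are sp², each contributing one p electron; each =N– nitrogen is pyridine-type (lone pair in the sp² plane, one electron in the p orbital); the oxygen donates one lone pair from its p orbital), so the π system is cyclic and fully conjugated.
π-electron count: 6 × 2 = 12 from the double-bond units + 2 from the O atom = 14.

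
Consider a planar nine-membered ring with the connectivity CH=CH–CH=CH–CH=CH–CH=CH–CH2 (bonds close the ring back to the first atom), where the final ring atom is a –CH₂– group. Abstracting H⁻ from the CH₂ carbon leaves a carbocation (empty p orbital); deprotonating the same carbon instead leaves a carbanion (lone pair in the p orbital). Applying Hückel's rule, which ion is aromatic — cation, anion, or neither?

The anion

In both ions every ring atom is sp² and contributes a p orbital, so both rings are fully conjugated.
Cation: 4 × 2 + 0 = 8 π electrons → 4(2), antiaromatic.
Anion: 4 × 2 + 2 = 10 π electrons → 4(2)+2, aromatic.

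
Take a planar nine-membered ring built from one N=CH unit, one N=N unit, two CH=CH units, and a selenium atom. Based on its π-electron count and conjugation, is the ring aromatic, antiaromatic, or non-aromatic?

Aromatic

Every ring atom contributes a p orbital perpendicular to the ring (each doubly-bonded ring atom is sp² with one p-orbital electron; the doubly-bonded nitrogens are pyridine-type — their lone pairs lie in the ring plane, leaving one electron in the p orbital; the selenium donates one lone pair from its p orbital), so the π system is cyclic and fully conjugated.
Counting π electrons: 4 × 2 = 8 from the double-bond units + 2 from the Se atom = 10.
That gives a 4n+2 count (10, n = 2).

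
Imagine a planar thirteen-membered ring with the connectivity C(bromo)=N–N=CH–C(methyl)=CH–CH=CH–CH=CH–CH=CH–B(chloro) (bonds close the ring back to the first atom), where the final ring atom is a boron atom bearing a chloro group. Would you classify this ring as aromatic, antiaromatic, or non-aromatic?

The p orbitals form a continuous loop: each doubly-bonded ring atom is sp² with one p-orbital electron; each sp² =N– keeps its lone pair in-plane and puts one electron into the π system; the boron has an empty p orbital. The ring is fully conjugated.
Counting π electrons: 6 × 2 = 12 from the double-bond units + 0 from the B(chloro) atom = 12.
12 is a 4n count (n = 3), so the planar conjugated ring is antiaromatic.

Antiaromatic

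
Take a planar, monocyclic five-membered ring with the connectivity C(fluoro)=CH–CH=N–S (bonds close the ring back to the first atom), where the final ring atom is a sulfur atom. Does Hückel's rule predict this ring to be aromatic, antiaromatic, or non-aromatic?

Check conjugation: the double-bond atoms are sp², each contributing one p electron; each sp² =N– keeps its lone pair in-plane and puts one electron into the π system; the sulfur donates one lone pair from its p orbital — every position has a p orbital, so the cyclic π system is continuous.
π-electron count: 2 × 2 = 4 from the double-bond units + 2 from the S atom = 6.
With 6 π electrons (n = 1), the Hückel 4n+2 condition holds.

Aromatic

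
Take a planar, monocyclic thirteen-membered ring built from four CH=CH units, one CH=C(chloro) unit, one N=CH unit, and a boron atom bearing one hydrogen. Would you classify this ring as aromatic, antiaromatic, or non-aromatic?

Every ring atom contributes a p orbital perpendicular to the ring (the double-bond atoms are sp², each contributing one p electron; each sp² =N– keeps its lone pair in-plane and puts one electron into the π system; the boron has an empty p orbital), so the π system is cyclic and fully conjugated.
Tallying contributions gives 6 × 2 = 12 from the double-bond units + 0 from the BH atom = 12.
12 is a 4n count (n = 3), so the planar conjugated ring is antiaromatic.

Antiaromatic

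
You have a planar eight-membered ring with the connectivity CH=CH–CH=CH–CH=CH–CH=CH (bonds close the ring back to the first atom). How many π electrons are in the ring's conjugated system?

The p orbitals form a continuous loop: the double-bond atoms are sp², each contributing one p electron. The ring is fully conjugated.
Counting π electrons: 4 × 2 = 8 from the 4 double-bond units.
(The species described is cyclooctatetraene.)

8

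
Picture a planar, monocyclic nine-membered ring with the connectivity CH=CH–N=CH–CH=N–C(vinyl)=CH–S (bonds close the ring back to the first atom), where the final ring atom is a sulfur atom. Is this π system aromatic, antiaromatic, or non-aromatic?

Check conjugation: every atom in a ring double bond is sp² and brings one electron to the p orbital; each sp² =N– keeps its lone pair in-plane and puts one electron into the π system; the sulfur donates one lone pair from its p orbital — every position has a p orbital, so the cyclic π system is continuous.
Adding the contributions, 4 × 2 = 8 from the double-bond units + 2 from the S atom = 10.
That gives a 4n+2 count (10, n = 2).

Aromatic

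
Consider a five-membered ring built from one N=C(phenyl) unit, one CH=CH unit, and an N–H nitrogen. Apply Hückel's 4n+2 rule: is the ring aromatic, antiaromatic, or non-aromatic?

Aromatic

The p orbitals form a continuous loop: every atom in a ring double bond is sp² and brings one electron to the p orbital; each sp² =N– keeps its lone pair in-plane and puts one electron into the π system; the pyrrole-type nitrogen donates its lone pair from the p orbital. The ring is fully conjugated.
π-electron count: 2 × 2 = 4 from the double-bond units + 2 from the NH atom = 6.
That gives a 4n+2 count (6, n = 1).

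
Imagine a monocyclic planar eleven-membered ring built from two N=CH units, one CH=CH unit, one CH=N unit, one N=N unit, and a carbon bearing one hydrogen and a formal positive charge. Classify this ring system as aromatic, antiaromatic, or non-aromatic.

Every ring atom contributes a p orbital perpendicular to the ring (every atom in a ring double bond is sp² and brings one electron to the p orbital; each =N– nitrogen is pyridine-type (lone pair in the sp² plane, one electron in the p orbital); the carbocation has an empty p orbital), so the π system is cyclic and fully conjugated.
Counting π electrons: 5 × 2 = 10 from the double-bond units + 0 from the CH(+) atom = 10.
Since 10 = 4·2 + 2, the ring meets the 4n+2 criterion.

Aromatic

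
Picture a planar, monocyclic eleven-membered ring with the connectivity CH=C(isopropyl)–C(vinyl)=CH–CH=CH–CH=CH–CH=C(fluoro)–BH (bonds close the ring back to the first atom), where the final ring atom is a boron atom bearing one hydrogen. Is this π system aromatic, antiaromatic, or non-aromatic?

The p orbitals form a continuous loop: every atom in a ring double bond is sp² and brings one electron to the p orbital; the boron has an empty p orbital. The ring is fully conjugated.
Counting π electrons: 5 × 2 = 10 from the double-bond units + 0 from the BH atom = 10.
That gives a 4n+2 count (10, n = 2).

Aromatic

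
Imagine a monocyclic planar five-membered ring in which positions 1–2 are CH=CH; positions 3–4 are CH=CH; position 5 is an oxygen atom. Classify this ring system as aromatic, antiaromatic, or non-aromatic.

Aromatic

All ring atoms are sp² and supply a p orbital to the ring (the double-bond atoms are sp², each contributing one p electron; the oxygen donates one lone pair from its p orbital); the conjugation is uninterrupted.
Counting π electrons: 2 × 2 = 4 from the double-bond units + 2 from the O atom = 6.
Since 6 = 4·1 + 2, the ring meets the 4n+2 criterion.
(The species described is furan.)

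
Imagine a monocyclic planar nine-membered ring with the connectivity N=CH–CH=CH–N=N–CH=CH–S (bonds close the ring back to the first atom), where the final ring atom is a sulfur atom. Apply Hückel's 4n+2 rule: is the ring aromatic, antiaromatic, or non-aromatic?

Check conjugation: each doubly-bonded ring atom is sp² with one p-orbital electron; each sp² =N– keeps its lone pair in-plane and puts one electron into the π system; the sulfur donates one lone pair from its p orbital — every position has a p orbital, so the cyclic π system is continuous.
Counting π electrons: 4 × 2 = 8 from the double-bond units + 2 from the S atom = 10.
That gives a 4n+2 count (10, n = 2).

Aromatic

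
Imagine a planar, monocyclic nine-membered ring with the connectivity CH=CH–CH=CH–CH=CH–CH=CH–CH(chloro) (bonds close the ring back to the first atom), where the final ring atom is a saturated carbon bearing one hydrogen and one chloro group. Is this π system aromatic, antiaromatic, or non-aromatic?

Because that saturated carbon is sp³ and has no p orbital in the ring π system at the CH(chloro) position, the π system cannot extend all the way around the ring.
Hückel's rule only applies to fully conjugated rings, so this one is simply non-aromatic.

Non-aromatic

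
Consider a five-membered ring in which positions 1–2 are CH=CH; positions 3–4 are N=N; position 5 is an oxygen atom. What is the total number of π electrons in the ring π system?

6

Check conjugation: the double-bond atoms are sp², each contributing one p electron; each =N– nitrogen is pyridine-type (lone pair in the sp² plane, one electron in the p orbital); the oxygen donates one lone pair from its p orbital — every position has a p orbital, so the cyclic π system is continuous.
π-electron count: 2 × 2 = 4 from the double-bond units + 2 from the O atom = 6.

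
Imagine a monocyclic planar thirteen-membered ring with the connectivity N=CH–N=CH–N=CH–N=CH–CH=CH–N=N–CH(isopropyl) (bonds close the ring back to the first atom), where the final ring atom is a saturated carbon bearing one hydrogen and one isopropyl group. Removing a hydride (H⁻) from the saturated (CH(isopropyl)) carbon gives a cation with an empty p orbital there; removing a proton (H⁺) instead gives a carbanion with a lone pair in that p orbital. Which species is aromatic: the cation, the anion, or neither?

In either ion the ring is fully conjugated: every atom, including the new sp² carbon, supplies a p orbital.
Cation: 6 × 2 + 0 = 12 π electrons → 4(3), antiaromatic.
Anion: 6 × 2 + 2 = 14 π electrons → 4(3)+2, aromatic.

The anion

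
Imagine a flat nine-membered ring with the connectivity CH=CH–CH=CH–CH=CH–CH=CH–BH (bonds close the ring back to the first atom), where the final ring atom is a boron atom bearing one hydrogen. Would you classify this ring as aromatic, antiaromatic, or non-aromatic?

The p orbitals form a continuous loop: every atom in a ring double bond is sp² and brings one electron to the p orbital; the boron has an empty p orbital. The ring is fully conjugated.
Tallying contributions gives 4 × 2 = 8 from the double-bond units + 0 from the BH atom = 8.
With 8 = 4·2 π electrons, Hückel's rule classifies the planar ring as antiaromatic.

Antiaromatic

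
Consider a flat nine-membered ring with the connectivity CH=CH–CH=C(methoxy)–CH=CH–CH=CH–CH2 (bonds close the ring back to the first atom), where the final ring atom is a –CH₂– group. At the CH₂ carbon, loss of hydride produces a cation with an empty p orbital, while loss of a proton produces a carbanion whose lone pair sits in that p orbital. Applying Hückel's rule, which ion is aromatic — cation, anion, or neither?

Both ions have a continuous loop of p orbitals — each ring atom is sp².
Cation: 4 × 2 + 0 = 8 π electrons → 4(2), antiaromatic.
Anion: 4 × 2 + 2 = 10 π electrons → 4(2)+2, aromatic.

The anion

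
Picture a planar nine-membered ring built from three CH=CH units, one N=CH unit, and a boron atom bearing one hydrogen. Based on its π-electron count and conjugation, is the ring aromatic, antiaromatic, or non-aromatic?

Check conjugation: every atom in a ring double bond is sp² and brings one electron to the p orbital; each sp² =N– keeps its lone pair in-plane and puts one electron into the π system; the boron has an empty p orbital — every position has a p orbital, so the cyclic π system is continuous.
π-electron count: 4 × 2 = 8 from the double-bond units + 0 from the BH atom = 8.
8 is a 4n count (n = 2), so the planar conjugated ring is antiaromatic.

Antiaromatic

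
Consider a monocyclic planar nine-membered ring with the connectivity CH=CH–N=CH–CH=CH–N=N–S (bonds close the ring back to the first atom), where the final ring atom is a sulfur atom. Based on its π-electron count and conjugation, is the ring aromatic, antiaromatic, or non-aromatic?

All ring atoms are sp² and supply a p orbital to the ring (every atom in a ring double bond is sp² and brings one electron to the p orbital; the doubly-bonded nitrogens are pyridine-type — their lone pairs lie in the ring plane, leaving one electron in the p orbital; the sulfur donates one lone pair from its p orbital); the conjugation is uninterrupted.
Tallying contributions gives 4 × 2 = 8 from the double-bond units + 2 from the S atom = 10.
10 = 4(2) + 2, which satisfies Hückel's 4n+2 rule.

Aromatic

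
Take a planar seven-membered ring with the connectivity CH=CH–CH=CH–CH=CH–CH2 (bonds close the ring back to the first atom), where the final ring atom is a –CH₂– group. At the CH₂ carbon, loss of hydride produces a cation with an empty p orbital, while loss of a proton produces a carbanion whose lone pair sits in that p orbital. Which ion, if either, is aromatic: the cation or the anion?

In either ion the ring is fully conjugated: every atom, including the new sp² carbon, supplies a p orbital.
Cation: 3 × 2 + 0 = 6 π electrons → 4(1)+2, aromatic.
Anion: 3 × 2 + 2 = 8 π electrons → 4(2), antiaromatic.

The cation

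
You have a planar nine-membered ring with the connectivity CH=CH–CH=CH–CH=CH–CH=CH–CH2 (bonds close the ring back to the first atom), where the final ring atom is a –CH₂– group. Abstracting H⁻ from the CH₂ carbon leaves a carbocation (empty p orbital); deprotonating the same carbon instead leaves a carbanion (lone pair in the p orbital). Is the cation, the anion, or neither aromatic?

In either ion the ring is fully conjugated: every atom, including the new sp² carbon, supplies a p orbital.
Cation: 4 × 2 + 0 = 8 π electrons → 4(2), antiaromatic.
Anion: 4 × 2 + 2 = 10 π electrons → 4(2)+2, aromatic.

The anion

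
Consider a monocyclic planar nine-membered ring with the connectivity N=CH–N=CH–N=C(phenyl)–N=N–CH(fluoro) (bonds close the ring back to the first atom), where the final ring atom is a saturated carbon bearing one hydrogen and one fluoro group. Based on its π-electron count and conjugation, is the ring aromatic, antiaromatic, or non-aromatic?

Because that saturated carbon is sp³ and has no p orbital in the ring π system at the CH(fluoro) position, the π system cannot extend all the way around the ring.
Without a continuous loop of overlapping p orbitals the Hückel electron count never comes into play.

Non-aromatic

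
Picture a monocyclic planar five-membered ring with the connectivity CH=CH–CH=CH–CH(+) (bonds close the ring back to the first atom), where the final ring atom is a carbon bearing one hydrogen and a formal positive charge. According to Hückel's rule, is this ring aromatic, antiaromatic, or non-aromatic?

Check conjugation: the double-bond atoms are sp², each contributing one p electron; the carbocation has an empty p orbital — every position has a p orbital, so the cyclic π system is continuous.
Adding the contributions, 2 × 2 = 4 from the double-bond units + 0 from the CH(+) atom = 4.
With 4 = 4·1 π electrons, Hückel's rule classifies the planar ring as antiaromatic.
This is the cyclopentadienyl cation.

Antiaromatic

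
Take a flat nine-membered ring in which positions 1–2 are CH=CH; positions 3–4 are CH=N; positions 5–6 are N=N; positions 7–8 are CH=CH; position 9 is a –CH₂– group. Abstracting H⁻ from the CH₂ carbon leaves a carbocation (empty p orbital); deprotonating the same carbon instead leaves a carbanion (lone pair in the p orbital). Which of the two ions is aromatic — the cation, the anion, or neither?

In both ions every ring atom is sp² and contributes a p orbital, so both rings are fully conjugated.
Cation: 4 × 2 + 0 = 8 π electrons → 4(2), antiaromatic.
Anion: 4 × 2 + 2 = 10 π electrons → 4(2)+2, aromatic.

The anion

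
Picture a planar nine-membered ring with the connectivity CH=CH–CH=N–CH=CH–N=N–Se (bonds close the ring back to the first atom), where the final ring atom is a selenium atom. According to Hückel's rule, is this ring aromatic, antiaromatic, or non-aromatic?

Aromatic

Check conjugation: the double-bond atoms are sp², each contributing one p electron; each =N– nitrogen is pyridine-type (lone pair in the sp² plane, one electron in the p orbital); the selenium donates one lone pair from its p orbital — every position has a p orbital, so the cyclic π system is continuous.
Adding the contributions, 4 × 2 = 8 from the double-bond units + 2 from the Se atom = 10.
With 10 π electrons (n = 2), the Hückel 4n+2 condition holds.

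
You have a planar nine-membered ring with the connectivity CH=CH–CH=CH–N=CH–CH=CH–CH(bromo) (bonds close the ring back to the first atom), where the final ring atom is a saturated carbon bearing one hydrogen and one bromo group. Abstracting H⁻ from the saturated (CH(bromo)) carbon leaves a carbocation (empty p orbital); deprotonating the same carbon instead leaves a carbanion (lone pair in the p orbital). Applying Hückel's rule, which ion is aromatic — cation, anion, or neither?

Both ions have a continuous loop of p orbitals — each ring atom is sp².
Cation: 4 × 2 + 0 = 8 π electrons → 4(2), antiaromatic.
Anion: 4 × 2 + 2 = 10 π electrons → 4(2)+2, aromatic.

The anion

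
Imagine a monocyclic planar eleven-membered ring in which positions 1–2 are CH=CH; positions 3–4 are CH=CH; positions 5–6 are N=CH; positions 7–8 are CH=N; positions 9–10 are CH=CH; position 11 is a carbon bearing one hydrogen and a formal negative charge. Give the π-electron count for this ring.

Every ring atom contributes a p orbital perpendicular to the ring (each doubly-bonded ring atom is sp² with one p-orbital electron; the doubly-bonded nitrogens are pyridine-type — their lone pairs lie in the ring plane, leaving one electron in the p orbital; the carbanion's lone pair occupies the p orbital), so the π system is cyclic and fully conjugated.
Counting π electrons: 5 × 2 = 10 from the double-bond units + 2 from the CH(-) atom = 12.

12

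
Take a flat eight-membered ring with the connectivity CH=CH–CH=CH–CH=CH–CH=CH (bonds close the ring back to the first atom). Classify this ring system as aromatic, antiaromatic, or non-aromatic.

Antiaromatic

Every ring atom contributes a p orbital perpendicular to the ring (each doubly-bonded ring atom is sp² with one p-orbital electron), so the π system is cyclic and fully conjugated.
Counting π electrons: 4 × 2 = 8 from the 4 double-bond units.
8 is a 4n count (n = 2), so the planar conjugated ring is antiaromatic.
This is cyclooctatetraene.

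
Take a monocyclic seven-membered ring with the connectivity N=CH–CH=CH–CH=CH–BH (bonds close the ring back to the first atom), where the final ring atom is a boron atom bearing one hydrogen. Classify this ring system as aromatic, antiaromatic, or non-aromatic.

Aromatic

Every ring atom contributes a p orbital perpendicular to the ring (the double-bond atoms are sp², each contributing one p electron; each sp² =N– keeps its lone pair in-plane and puts one electron into the π system; the boron has an empty p orbital), so the π system is cyclic and fully conjugated.
Adding the contributions, 3 × 2 = 6 from the double-bond units + 0 from the BH atom = 6.
With 6 π electrons (n = 1), the Hückel 4n+2 condition holds.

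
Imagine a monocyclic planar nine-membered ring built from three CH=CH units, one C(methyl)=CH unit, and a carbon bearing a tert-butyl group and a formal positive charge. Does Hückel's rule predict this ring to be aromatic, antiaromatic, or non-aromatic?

All ring atoms are sp² and supply a p orbital to the ring (the double-bond atoms are sp², each contributing one p electron; the carbocation has an empty p orbital); the conjugation is uninterrupted.
Adding the contributions, 4 × 2 = 8 from the double-bond units + 0 from the C(tert-butyl)(+) atom = 8.
8 = 4(2); a planar, fully conjugated 4n system is antiaromatic.

Antiaromatic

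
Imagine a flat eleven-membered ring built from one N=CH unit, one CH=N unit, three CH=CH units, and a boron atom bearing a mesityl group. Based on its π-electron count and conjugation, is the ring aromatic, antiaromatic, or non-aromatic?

Aromatic

Check conjugation: the double-bond atoms are sp², each contributing one p electron; each sp² =N– keeps its lone pair in-plane and puts one electron into the π system; the boron has an empty p orbital — every position has a p orbital, so the cyclic π system is continuous.
Counting π electrons: 5 × 2 = 10 from the double-bond units + 0 from the B(mesityl) atom = 10.
With 10 π electrons (n = 2), the Hückel 4n+2 condition holds.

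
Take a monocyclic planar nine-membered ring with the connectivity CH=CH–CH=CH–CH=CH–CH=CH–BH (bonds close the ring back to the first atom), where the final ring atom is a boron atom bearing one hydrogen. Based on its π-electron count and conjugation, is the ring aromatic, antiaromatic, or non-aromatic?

Every ring atom contributes a p orbital perpendicular to the ring (each doubly-bonded ring atom is sp² with one p-orbital electron; the boron has an empty p orbital), so the π system is cyclic and fully conjugated.
Counting π electrons: 4 × 2 = 8 from the double-bond units + 0 from the BH atom = 8.
8 = 4(2); a planar, fully conjugated 4n system is antiaromatic.

Antiaromatic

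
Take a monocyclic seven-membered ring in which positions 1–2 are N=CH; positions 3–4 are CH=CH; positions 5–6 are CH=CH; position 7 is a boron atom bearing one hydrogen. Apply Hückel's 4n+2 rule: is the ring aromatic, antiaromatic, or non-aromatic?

Aromatic

The p orbitals form a continuous loop: each doubly-bonded ring atom is sp² with one p-orbital electron; each =N– nitrogen is pyridine-type (lone pair in the sp² plane, one electron in the p orbital); the boron has an empty p orbital. The ring is fully conjugated.
Counting π electrons: 3 × 2 = 6 from the double-bond units + 0 from the BH atom = 6.
Since 6 = 4·1 + 2, the ring meets the 4n+2 criterion.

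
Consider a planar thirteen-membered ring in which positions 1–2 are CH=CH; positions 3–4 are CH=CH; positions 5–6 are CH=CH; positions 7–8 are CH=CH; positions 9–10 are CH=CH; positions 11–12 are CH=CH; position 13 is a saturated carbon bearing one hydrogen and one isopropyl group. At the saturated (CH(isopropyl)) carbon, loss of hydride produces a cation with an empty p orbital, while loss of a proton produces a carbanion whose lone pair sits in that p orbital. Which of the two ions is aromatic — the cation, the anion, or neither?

Once that carbon is sp², every ring atom has a p orbital and both ions are fully conjugated.
Cation: 6 × 2 + 0 = 12 π electrons → 4(3), antiaromatic.
Anion: 6 × 2 + 2 = 14 π electrons → 4(3)+2, aromatic.

The anion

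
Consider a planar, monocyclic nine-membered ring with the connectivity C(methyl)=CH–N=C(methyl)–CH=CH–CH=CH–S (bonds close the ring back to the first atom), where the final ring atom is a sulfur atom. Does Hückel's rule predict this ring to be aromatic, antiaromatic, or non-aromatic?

Aromatic

All ring atoms are sp² and supply a p orbital to the ring (every atom in a ring double bond is sp² and brings one electron to the p orbital; each =N– nitrogen is pyridine-type (lone pair in the sp² plane, one electron in the p orbital); the sulfur donates one lone pair from its p orbital); the conjugation is uninterrupted.
π-electron count: 4 × 2 = 8 from the double-bond units + 2 from the S atom = 10.
Since 10 = 4·2 + 2, the ring meets the 4n+2 criterion.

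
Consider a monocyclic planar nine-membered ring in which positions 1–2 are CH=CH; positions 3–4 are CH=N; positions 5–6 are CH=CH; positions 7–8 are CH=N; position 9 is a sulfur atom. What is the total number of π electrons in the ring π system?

Check conjugation: each doubly-bonded ring atom is sp² with one p-orbital electron; each sp² =N– keeps its lone pair in-plane and puts one electron into the π system; the sulfur donates one lone pair from its p orbital — every position has a p orbital, so the cyclic π system is continuous.
π-electron count: 4 × 2 = 8 from the double-bond units + 2 from the S atom = 10.

10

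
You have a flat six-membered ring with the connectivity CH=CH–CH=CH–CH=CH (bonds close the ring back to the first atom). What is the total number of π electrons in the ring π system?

The p orbitals form a continuous loop: each doubly-bonded ring atom is sp² with one p-orbital electron. The ring is fully conjugated.
Counting π electrons: 3 × 2 = 6 from the 3 double-bond units.
(This ring is benzene.)

6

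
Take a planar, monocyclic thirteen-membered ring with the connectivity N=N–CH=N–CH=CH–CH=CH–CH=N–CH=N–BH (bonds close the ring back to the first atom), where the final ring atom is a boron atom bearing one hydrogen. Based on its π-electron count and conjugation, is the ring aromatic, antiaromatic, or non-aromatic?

Every ring atom contributes a p orbital perpendicular to the ring (every atom in a ring double bond is sp² and brings one electron to the p orbital; each =N– nitrogen is pyridine-type (lone pair in the sp² plane, one electron in the p orbital); the boron has an empty p orbital), so the π system is cyclic and fully conjugated.
Adding the contributions, 6 × 2 = 12 from the double-bond units + 0 from the BH atom = 12.
12 is a 4n count (n = 3), so the planar conjugated ring is antiaromatic.

Antiaromatic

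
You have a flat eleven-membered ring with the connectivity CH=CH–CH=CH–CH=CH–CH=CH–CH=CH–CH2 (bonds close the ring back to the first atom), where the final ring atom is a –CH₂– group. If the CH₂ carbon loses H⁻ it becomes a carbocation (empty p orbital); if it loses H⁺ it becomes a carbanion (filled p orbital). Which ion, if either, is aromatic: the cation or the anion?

Once that carbon is sp², every ring atom has a p orbital and both ions are fully conjugated.
Cation: 5 × 2 + 0 = 10 π electrons → 4(2)+2, aromatic.
Anion: 5 × 2 + 2 = 12 π electrons → 4(3), antiaromatic.

The cation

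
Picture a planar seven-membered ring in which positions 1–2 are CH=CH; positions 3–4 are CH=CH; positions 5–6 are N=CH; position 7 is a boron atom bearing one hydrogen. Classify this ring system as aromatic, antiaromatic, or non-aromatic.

Aromatic

Check conjugation: every atom in a ring double bond is sp² and brings one electron to the p orbital; each sp² =N– keeps its lone pair in-plane and puts one electron into the π system; the boron has an empty p orbital — every position has a p orbital, so the cyclic π system is continuous.
Counting π electrons: 3 × 2 = 6 from the double-bond units + 0 from the BH atom = 6.
Since 6 = 4·1 + 2, the ring meets the 4n+2 criterion.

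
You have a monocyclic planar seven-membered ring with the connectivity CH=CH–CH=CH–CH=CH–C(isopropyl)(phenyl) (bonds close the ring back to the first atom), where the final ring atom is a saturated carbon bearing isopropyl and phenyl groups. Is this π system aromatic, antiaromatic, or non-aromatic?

The C(isopropyl)(phenyl) position has four σ bonds — that saturated carbon is sp³ and has no p orbital in the ring π system — so the cyclic conjugation is interrupted.
Broken conjugation rules out both aromaticity and antiaromaticity.

Non-aromatic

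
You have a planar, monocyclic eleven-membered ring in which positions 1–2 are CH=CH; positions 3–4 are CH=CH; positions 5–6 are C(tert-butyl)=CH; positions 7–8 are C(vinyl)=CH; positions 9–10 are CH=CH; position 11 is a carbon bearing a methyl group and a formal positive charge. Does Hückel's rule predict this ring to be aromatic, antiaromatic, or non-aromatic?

All ring atoms are sp² and supply a p orbital to the ring (each doubly-bonded ring atom is sp² with one p-orbital electron; the carbocation has an empty p orbital); the conjugation is uninterrupted.
Tallying contributions gives 5 × 2 = 10 from the double-bond units + 0 from the C(methyl)(+) atom = 10.
With 10 π electrons (n = 2), the Hückel 4n+2 condition holds.

Aromatic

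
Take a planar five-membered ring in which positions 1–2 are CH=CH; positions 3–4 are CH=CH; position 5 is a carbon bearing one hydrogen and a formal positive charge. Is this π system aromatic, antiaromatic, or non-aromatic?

Antiaromatic

The p orbitals form a continuous loop: the double-bond atoms are sp², each contributing one p electron; the carbocation has an empty p orbital. The ring is fully conjugated.
Counting π electrons: 2 × 2 = 4 from the double-bond units + 0 from the CH(+) atom = 4.
4 = 4(1); a planar, fully conjugated 4n system is antiaromatic.
(The species described is the cyclopentadienyl cation.)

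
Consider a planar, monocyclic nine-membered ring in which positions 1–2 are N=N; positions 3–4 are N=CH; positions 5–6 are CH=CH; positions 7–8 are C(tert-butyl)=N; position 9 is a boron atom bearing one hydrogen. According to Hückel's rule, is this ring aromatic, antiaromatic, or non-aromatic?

The p orbitals form a continuous loop: each doubly-bonded ring atom is sp² with one p-orbital electron; the doubly-bonded nitrogens are pyridine-type — their lone pairs lie in the ring plane, leaving one electron in the p orbital; the boron has an empty p orbital. The ring is fully conjugated.
π-electron count: 4 × 2 = 8 from the double-bond units + 0 from the BH atom = 8.
8 = 4(2); a planar, fully conjugated 4n system is antiaromatic.

Antiaromatic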